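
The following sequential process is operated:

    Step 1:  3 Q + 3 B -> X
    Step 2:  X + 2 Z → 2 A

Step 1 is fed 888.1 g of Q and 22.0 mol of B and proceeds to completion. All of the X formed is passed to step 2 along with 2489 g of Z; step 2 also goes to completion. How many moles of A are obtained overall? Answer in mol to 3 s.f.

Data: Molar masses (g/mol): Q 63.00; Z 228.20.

9.40 mol

Step 1:
n(Q) = 888.1 / 63.00 = 14.10 mol
n(B) = 22.00 mol
n/ν for Q = 14.10/3 = 4.700
n/ν for B = 22.00/3 = 7.333
Smallest n/ν is Q → limiting reagent.
n(X) produced = (1/3) × 14.10 = 4.700 mol
Step 2:
n(X) available = 4.700 mol
n(Z) = 2489 / 228.20 = 10.91 mol
n/ν for X = 4.700/1 = 4.700
n/ν for Z = 10.91/2 = 5.455
Smallest n/ν is X → limiting reagent.
n(A) = (2/1) × 4.700 = 9.400 mol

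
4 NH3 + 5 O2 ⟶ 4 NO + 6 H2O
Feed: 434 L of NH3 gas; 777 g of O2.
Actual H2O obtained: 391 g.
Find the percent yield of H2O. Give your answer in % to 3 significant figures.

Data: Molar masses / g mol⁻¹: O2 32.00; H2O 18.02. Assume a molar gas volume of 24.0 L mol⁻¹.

80.0 %

n(NH3) = 434.0 / 24.0 = 18.08 mol
n(O2) = 777.0 / 32.00 = 24.28 mol
n/ν for NH3 = 18.08/4 = 4.520
n/ν for O2 = 24.28/5 = 4.856
Smallest n/ν is NH3 → limiting reagent.
theoretical n(H2O) = (6/4) × 18.08 = 27.12 mol → 488.7 g
% yield = 391 / 488.7 × 100 = 80.01 %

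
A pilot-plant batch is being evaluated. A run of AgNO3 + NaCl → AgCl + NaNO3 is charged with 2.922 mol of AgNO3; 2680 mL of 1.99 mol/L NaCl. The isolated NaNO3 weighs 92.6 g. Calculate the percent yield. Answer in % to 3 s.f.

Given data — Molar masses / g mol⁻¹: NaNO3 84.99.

37.3 %

n(AgNO3) = 2.922 mol
n(NaCl) = 1.99 × 2680/1000 = 5.333 mol
n/ν for AgNO3 = 2.922/1 = 2.922
n/ν for NaCl = 5.333/1 = 5.333
Smallest n/ν is AgNO3 → limiting reagent.
theoretical n(NaNO3) = (1/1) × 2.922 = 2.922 mol → 248.3 g
% yield = 92.6 / 248.3 × 100 = 37.29 %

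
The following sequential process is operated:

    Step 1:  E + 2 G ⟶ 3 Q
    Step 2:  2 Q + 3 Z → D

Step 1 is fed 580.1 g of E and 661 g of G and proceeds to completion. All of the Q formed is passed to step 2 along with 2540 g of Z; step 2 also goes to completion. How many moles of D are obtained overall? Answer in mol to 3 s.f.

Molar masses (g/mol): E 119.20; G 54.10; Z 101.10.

Step 1:
n(E) = 580.1 / 119.20 = 4.867 mol
n(G) = 661.0 / 54.10 = 12.22 mol
n/ν → E: 4.867, G: 6.110; E is limiting.
n(Q) produced = (3/1) × 4.867 = 14.60 mol
Step 2:
n(Q) available = 14.60 mol
n(Z) = 2540 / 101.10 = 25.12 mol
n/ν → Q: 7.300, Z: 8.373; Q is limiting.
n(D) = (1/2) × 14.60 = 7.300 mol

7.30 mol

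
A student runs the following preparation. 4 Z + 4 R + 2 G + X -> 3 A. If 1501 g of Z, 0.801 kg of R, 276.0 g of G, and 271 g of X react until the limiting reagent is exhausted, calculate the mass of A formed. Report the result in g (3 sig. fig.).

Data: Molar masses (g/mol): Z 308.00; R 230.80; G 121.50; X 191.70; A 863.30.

2250 g

n(Z) = 1501 / 308.00 = 4.873 mol
n(R) = 0.8010×1000 / 230.80 = 3.471 mol
n(G) = 276.0 / 121.50 = 2.272 mol
n(X) = 271.0 / 191.70 = 1.414 mol
n/ν → Z: 1.218, R: 0.8678, G: 1.136, X: 1.414; R is limiting.
n(A) = (3/4) × 3.471 = 2.603 mol
mass = 2.603 × 863.30 = 2247 g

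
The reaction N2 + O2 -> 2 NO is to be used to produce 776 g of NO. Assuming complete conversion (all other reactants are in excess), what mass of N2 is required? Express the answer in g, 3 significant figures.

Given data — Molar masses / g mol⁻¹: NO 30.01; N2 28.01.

n(NO) = 776 / 30.01 = 25.86 mol
n(N2) = (1/2) × 25.86 = 12.93 mol
mass = 12.93 × 28.01 = 362.2 g

362 g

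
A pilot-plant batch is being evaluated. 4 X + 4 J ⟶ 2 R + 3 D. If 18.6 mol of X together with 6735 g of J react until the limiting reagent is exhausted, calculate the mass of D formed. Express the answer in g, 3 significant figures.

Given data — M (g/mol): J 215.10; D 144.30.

n(X) = 18.60 mol
n(J) = 6735 / 215.10 = 31.31 mol
n/ν for X = 18.60/4 = 4.650
n/ν for J = 31.31/4 = 7.828
Smallest n/ν is X → limiting reagent.
n(D) = (3/4) × 18.60 = 13.95 mol
mass = 13.95 × 144.30 = 2013 g

2010 g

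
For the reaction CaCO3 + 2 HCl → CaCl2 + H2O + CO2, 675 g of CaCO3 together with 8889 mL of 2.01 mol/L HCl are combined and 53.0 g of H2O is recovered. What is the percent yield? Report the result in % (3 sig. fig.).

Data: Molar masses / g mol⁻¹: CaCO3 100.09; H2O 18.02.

43.6 %

n(CaCO3) = 675.0 / 100.09 = 6.744 mol
n(HCl) = 2.01 × 8889/1000 = 17.87 mol
n/ν for CaCO3 = 6.744/1 = 6.744
n/ν for HCl = 17.87/2 = 8.935
Smallest n/ν is CaCO3 → limiting reagent.
theoretical n(H2O) = (1/1) × 6.744 = 6.744 mol → 121.5 g
% yield = 53.0 / 121.5 × 100 = 43.62 %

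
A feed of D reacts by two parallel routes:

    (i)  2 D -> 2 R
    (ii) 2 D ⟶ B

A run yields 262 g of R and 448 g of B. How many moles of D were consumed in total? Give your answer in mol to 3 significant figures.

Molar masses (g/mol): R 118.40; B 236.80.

6.00 mol

n(R) = 262 / 118.40 = 2.213 mol
n(B) = 448 / 236.80 = 1.892 mol
n(D) via (i) = (2/2)×2.213 = 2.213 mol
n(D) via (ii) = (2/1)×1.892 = 3.784 mol
total n(D) = 2.213 + 3.784 = 5.997 mol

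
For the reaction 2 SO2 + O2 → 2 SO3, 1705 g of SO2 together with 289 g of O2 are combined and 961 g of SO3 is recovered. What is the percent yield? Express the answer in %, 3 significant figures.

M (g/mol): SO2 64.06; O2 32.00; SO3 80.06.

n(SO2) = 1705 / 64.06 = 26.62 mol
n(O2) = 289.0 / 32.00 = 9.031 mol
n/ν → SO2: 13.31, O2: 9.031; O2 is limiting.
theoretical n(SO3) = (2/1) × 9.031 = 18.06 mol → 1446 g
% yield = 961 / 1446 × 100 = 66.46 %

66.5 %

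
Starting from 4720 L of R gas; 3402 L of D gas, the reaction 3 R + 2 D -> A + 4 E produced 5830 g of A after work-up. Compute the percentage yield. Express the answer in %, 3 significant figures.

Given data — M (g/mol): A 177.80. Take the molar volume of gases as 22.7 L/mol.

n(R) = 4720 / 22.7 = 207.9 mol
n(D) = 3402 / 22.7 = 149.9 mol
n/ν → R: 69.30, D: 74.95; R is limiting.
theoretical n(A) = (1/3) × 207.9 = 69.30 mol → 12320 g
% yield = 5830 / 12320 × 100 = 47.32 %

47.3 %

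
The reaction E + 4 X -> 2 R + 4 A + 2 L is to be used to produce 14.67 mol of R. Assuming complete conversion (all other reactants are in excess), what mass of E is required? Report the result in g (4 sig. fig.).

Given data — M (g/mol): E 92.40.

n(R) = 14.67 mol
n(E) = (1/2) × 14.67 = 7.335 mol
mass = 7.335 × 92.40 = 677.8 g

677.8 g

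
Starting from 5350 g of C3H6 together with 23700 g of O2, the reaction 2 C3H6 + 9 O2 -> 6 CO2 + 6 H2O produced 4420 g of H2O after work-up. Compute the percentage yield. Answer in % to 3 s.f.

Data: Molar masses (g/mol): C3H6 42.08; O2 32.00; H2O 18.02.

n(C3H6) = 5350 / 42.08 = 127.1 mol
n(O2) = 23700 / 32.00 = 740.6 mol
n/ν → C3H6: 63.55, O2: 82.29; C3H6 is limiting.
theoretical n(H2O) = (6/2) × 127.1 = 381.3 mol → 6871 g
% yield = 4420 / 6871 × 100 = 64.33 %

64.3 %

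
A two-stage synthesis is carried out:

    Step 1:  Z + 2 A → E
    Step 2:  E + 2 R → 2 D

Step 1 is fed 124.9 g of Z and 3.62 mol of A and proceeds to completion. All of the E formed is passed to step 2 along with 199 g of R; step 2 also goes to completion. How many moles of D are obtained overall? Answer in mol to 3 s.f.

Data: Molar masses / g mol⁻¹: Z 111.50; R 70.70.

2.24 mol

Step 1:
n(Z) = 124.9 / 111.50 = 1.120 mol
n(A) = 3.620 mol
n/ν → Z: 1.120, A: 1.810; Z is limiting.
n(E) produced = (1/1) × 1.120 = 1.120 mol
Step 2:
n(E) available = 1.120 mol
n(R) = 199.0 / 70.70 = 2.815 mol
n/ν → E: 1.120, R: 1.408; E is limiting.
n(D) = (2/1) × 1.120 = 2.240 mol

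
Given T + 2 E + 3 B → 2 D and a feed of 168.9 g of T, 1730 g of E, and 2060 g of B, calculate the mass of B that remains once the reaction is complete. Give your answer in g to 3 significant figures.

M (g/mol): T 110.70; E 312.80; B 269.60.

n(T) = 168.9 / 110.70 = 1.526 mol
n(E) = 1730 / 312.80 = 5.531 mol
n(B) = 2060 / 269.60 = 7.641 mol
n/ν → T: 1.526, E: 2.766, B: 2.547; T is limiting.
B consumed = (3/1) × 1.526 = 4.578 mol
B remaining = 7.641 − 4.578 = 3.063 mol
mass = 3.063 × 269.60 = 825.8 g

826 g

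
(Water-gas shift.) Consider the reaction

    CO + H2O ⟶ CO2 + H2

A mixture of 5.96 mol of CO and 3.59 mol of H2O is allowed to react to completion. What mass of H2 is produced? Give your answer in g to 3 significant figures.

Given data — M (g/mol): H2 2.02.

n(CO) = 5.960 mol
n(H2O) = 3.590 mol
n/ν for CO = 5.960/1 = 5.960
n/ν for H2O = 3.590/1 = 3.590
Smallest n/ν is H2O → limiting reagent.
n(H2) = (1/1) × 3.590 = 3.590 mol
mass = 3.590 × 2.02 = 7.252 g

7.25 g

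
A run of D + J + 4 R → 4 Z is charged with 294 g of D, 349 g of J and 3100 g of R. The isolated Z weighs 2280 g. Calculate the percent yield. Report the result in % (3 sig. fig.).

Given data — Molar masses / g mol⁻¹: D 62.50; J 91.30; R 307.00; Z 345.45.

65.4 %

n(D) = 294.0 / 62.50 = 4.704 mol
n(J) = 349.0 / 91.30 = 3.823 mol
n(R) = 3100 / 307.00 = 10.10 mol
n/ν → D: 4.704, J: 3.823, R: 2.525; R is limiting.
theoretical n(Z) = (4/4) × 10.10 = 10.10 mol → 3489 g
% yield = 2280 / 3489 × 100 = 65.35 %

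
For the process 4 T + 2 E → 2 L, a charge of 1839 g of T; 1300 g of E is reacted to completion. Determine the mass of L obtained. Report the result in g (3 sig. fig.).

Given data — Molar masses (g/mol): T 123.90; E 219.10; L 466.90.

n(T) = 1839 / 123.90 = 14.84 mol
n(E) = 1300 / 219.10 = 5.933 mol
n/ν → T: 3.710, E: 2.967; E is limiting.
n(L) = (2/2) × 5.933 = 5.933 mol
mass = 5.933 × 466.90 = 2770 g

2770 g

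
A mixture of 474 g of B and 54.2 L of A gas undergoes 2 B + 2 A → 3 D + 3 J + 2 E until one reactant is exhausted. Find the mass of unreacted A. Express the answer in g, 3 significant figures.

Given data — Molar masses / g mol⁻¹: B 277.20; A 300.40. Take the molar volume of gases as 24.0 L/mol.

165 g

n(B) = 474.0 / 277.20 = 1.710 mol
n(A) = 54.20 / 24.0 = 2.258 mol
n/ν for B = 1.710/2 = 0.8550
n/ν for A = 2.258/2 = 1.129
Smallest n/ν is B → limiting reagent.
A consumed = (2/2) × 1.710 = 1.710 mol
A remaining = 2.258 − 1.710 = 0.5480 mol
mass = 0.5480 × 300.40 = 164.6 g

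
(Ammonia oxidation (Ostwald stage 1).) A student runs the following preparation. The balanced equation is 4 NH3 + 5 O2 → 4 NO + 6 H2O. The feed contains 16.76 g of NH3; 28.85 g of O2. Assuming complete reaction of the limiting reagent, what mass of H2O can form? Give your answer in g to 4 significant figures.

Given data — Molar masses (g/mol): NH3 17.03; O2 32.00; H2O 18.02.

n(NH3) = 16.76 / 17.03 = 0.9841 mol
n(O2) = 28.85 / 32.00 = 0.9016 mol
n/ν for NH3 = 0.9841/4 = 0.2460
n/ν for O2 = 0.9016/5 = 0.1803
Smallest n/ν is O2 → limiting reagent.
n(H2O) = (6/5) × 0.9016 = 1.082 mol
mass = 1.082 × 18.02 = 19.50 g

19.50 g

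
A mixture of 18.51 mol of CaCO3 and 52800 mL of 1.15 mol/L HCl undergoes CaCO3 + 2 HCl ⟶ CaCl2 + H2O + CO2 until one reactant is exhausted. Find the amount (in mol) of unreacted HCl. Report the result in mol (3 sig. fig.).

n(CaCO3) = 18.51 mol
n(HCl) = 1.15 × 52800/1000 = 60.72 mol
n/ν → CaCO3: 18.51, HCl: 30.36; CaCO3 is limiting.
HCl consumed = (2/1) × 18.51 = 37.02 mol
HCl remaining = 60.72 − 37.02 = 23.70 mol

23.7 mol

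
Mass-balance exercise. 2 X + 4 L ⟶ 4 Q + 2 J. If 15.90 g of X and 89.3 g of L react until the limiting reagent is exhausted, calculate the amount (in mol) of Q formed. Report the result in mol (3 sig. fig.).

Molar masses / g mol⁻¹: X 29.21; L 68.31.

n(X) = 15.90 / 29.21 = 0.5443 mol
n(L) = 89.30 / 68.31 = 1.307 mol
n/ν → X: 0.2722, L: 0.3268; X is limiting.
n(Q) = (4/2) × 0.5443 = 1.089 mol

1.09 mol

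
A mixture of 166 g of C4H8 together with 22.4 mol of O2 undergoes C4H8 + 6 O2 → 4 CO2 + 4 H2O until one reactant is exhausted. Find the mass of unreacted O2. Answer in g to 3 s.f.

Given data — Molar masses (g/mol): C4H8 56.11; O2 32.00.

n(C4H8) = 166.0 / 56.11 = 2.958 mol
n(O2) = 22.40 mol
n/ν for C4H8 = 2.958/1 = 2.958
n/ν for O2 = 22.40/6 = 3.733
Smallest n/ν is C4H8 → limiting reagent.
O2 consumed = (6/1) × 2.958 = 17.75 mol
O2 remaining = 22.40 − 17.75 = 4.650 mol
mass = 4.650 × 32.00 = 148.8 g

149 g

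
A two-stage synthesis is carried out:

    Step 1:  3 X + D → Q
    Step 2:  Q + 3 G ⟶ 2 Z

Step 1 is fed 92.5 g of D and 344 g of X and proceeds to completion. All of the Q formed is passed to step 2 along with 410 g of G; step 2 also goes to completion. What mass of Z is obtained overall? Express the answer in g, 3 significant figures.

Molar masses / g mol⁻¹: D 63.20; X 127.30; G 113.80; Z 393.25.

Step 1:
n(D) = 92.50 / 63.20 = 1.464 mol
n(X) = 344.0 / 127.30 = 2.702 mol
n/ν → D: 1.464, X: 0.9007; X is limiting.
n(Q) produced = (1/3) × 2.702 = 0.9007 mol
Step 2:
n(Q) available = 0.9007 mol
n(G) = 410.0 / 113.80 = 3.603 mol
n/ν → Q: 0.9007, G: 1.201; Q is limiting.
n(Z) = (2/1) × 0.9007 = 1.801 mol
mass = 1.801 × 393.25 = 708.2 g

708 g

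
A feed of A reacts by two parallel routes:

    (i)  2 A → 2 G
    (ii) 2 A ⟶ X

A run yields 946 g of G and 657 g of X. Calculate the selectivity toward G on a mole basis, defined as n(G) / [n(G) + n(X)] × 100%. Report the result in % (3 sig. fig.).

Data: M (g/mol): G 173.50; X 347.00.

n(G) = 946 / 173.50 = 5.452 mol
n(X) = 657 / 347.00 = 1.893 mol
selectivity = 5.452/(5.452+1.893) × 100 = 74.23 %

74.2 %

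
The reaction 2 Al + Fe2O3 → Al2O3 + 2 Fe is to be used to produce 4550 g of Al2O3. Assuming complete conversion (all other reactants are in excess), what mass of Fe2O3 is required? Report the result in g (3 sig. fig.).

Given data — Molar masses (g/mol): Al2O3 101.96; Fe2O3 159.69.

n(Al2O3) = 4550 / 101.96 = 44.63 mol
n(Fe2O3) = (1/1) × 44.63 = 44.63 mol
mass = 44.63 × 159.69 = 7127 g

7130 g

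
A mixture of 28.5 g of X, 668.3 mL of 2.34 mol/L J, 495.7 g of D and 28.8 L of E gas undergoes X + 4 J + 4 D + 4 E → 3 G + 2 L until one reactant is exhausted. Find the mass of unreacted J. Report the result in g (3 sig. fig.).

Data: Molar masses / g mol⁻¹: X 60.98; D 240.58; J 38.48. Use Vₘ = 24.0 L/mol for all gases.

14.0 g

n(X) = 28.50 / 60.98 = 0.4674 mol
n(J) = 2.34 × 668.3/1000 = 1.564 mol
n(D) = 495.7 / 240.58 = 2.060 mol
n(E) = 28.80 / 24.0 = 1.200 mol
n/ν for X = 0.4674/1 = 0.4674
n/ν for J = 1.564/4 = 0.3910
n/ν for D = 2.060/4 = 0.5150
n/ν for E = 1.200/4 = 0.3000
Smallest n/ν is E → limiting reagent.
J consumed = (4/4) × 1.200 = 1.200 mol
J remaining = 1.564 − 1.200 = 0.3640 mol
mass = 0.3640 × 38.48 = 14.01 g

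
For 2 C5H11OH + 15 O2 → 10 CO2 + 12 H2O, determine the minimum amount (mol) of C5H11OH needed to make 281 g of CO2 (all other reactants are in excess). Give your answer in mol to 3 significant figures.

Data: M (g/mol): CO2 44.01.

1.28 mol

n(CO2) = 281 / 44.01 = 6.385 mol
n(C5H11OH) = (2/10) × 6.385 = 1.277 mol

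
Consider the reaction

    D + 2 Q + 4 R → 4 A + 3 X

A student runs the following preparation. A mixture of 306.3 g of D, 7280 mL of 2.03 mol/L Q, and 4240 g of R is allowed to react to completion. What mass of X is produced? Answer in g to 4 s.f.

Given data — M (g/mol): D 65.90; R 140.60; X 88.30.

1231 g

n(D) = 306.3 / 65.90 = 4.648 mol
n(Q) = 2.03 × 7280/1000 = 14.78 mol
n(R) = 4240 / 140.60 = 30.16 mol
n/ν → D: 4.648, Q: 7.390, R: 7.540; D is limiting.
n(X) = (3/1) × 4.648 = 13.94 mol
mass = 13.94 × 88.30 = 1231 g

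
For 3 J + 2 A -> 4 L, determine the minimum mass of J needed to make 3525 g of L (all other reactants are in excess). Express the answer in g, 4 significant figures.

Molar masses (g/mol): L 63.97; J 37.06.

1532 g

n(L) = 3525 / 63.97 = 55.10 mol
n(J) = (3/4) × 55.10 = 41.33 mol
mass = 41.33 × 37.06 = 1532 g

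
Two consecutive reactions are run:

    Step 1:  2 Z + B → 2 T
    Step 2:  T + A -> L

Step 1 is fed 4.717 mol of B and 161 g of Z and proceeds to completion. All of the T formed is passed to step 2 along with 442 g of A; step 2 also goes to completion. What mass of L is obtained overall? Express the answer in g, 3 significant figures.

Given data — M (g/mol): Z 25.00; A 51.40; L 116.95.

753 g

Step 1:
n(B) = 4.717 mol
n(Z) = 161.0 / 25.00 = 6.440 mol
n/ν for B = 4.717/1 = 4.717
n/ν for Z = 6.440/2 = 3.220
Smallest n/ν is Z → limiting reagent.
n(T) produced = (2/2) × 6.440 = 6.440 mol
Step 2:
n(T) available = 6.440 mol
n(A) = 442.0 / 51.40 = 8.599 mol
n/ν for T = 6.440/1 = 6.440
n/ν for A = 8.599/1 = 8.599
Smallest n/ν is T → limiting reagent.
n(L) = (1/1) × 6.440 = 6.440 mol
mass = 6.440 × 116.95 = 753.2 g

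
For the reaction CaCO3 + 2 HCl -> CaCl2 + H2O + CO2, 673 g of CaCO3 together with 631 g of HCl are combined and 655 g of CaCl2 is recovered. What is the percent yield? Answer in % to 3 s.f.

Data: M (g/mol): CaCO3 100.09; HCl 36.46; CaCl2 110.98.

87.8 %

n(CaCO3) = 673.0 / 100.09 = 6.724 mol
n(HCl) = 631.0 / 36.46 = 17.31 mol
n/ν for CaCO3 = 6.724/1 = 6.724
n/ν for HCl = 17.31/2 = 8.655
Smallest n/ν is CaCO3 → limiting reagent.
theoretical n(CaCl2) = (1/1) × 6.724 = 6.724 mol → 746.2 g
% yield = 655 / 746.2 × 100 = 87.78 %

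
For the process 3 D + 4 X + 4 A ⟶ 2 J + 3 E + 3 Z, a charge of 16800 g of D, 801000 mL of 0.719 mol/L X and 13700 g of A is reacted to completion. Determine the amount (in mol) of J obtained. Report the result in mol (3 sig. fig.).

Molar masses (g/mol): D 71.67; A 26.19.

n(D) = 16800 / 71.67 = 234.4 mol
n(X) = 0.719 × 801000/1000 = 575.9 mol
n(A) = 13700 / 26.19 = 523.1 mol
n/ν → D: 78.13, X: 144.0, A: 130.8; D is limiting.
n(J) = (2/3) × 234.4 = 156.3 mol

156 mol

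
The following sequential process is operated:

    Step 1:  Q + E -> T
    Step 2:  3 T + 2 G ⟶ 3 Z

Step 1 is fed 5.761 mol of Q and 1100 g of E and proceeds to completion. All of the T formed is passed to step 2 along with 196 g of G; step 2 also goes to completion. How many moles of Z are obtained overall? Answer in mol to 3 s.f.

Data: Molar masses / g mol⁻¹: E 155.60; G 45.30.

5.76 mol

Step 1:
n(Q) = 5.761 mol
n(E) = 1100 / 155.60 = 7.069 mol
n/ν → Q: 5.761, E: 7.069; Q is limiting.
n(T) produced = (1/1) × 5.761 = 5.761 mol
Step 2:
n(T) available = 5.761 mol
n(G) = 196.0 / 45.30 = 4.327 mol
n/ν → T: 1.920, G: 2.164; T is limiting.
n(Z) = (3/3) × 5.761 = 5.761 mol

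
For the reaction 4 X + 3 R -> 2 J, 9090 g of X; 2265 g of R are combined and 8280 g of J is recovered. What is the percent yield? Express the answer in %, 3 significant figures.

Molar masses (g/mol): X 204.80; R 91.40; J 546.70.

91.7 %

n(X) = 9090 / 204.80 = 44.38 mol
n(R) = 2265 / 91.40 = 24.78 mol
n/ν for X = 44.38/4 = 11.10
n/ν for R = 24.78/3 = 8.260
Smallest n/ν is R → limiting reagent.
theoretical n(J) = (2/3) × 24.78 = 16.52 mol → 9031 g
% yield = 8280 / 9031 × 100 = 91.68 %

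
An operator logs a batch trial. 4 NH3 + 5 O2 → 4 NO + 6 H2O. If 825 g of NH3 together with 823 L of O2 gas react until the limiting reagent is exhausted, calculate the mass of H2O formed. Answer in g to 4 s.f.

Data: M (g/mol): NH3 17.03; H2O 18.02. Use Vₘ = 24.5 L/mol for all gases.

726.4 g

n(NH3) = 825.0 / 17.03 = 48.44 mol
n(O2) = 823.0 / 24.5 = 33.59 mol
n/ν → NH3: 12.11, O2: 6.718; O2 is limiting.
n(H2O) = (6/5) × 33.59 = 40.31 mol
mass = 40.31 × 18.02 = 726.4 g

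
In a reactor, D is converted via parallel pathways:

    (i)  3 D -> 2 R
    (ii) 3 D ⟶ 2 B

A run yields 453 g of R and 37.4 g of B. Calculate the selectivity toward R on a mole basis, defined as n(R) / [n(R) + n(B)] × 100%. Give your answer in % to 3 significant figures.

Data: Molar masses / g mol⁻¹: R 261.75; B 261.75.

92.4 %

n(R) = 453 / 261.75 = 1.731 mol
n(B) = 37.4 / 261.75 = 0.1429 mol
selectivity = 1.731/(1.731+0.1429) × 100 = 92.37 %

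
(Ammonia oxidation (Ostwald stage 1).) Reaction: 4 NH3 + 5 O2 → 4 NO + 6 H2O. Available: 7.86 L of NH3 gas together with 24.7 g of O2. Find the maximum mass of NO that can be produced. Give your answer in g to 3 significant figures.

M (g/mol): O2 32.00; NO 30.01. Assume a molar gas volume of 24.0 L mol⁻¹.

n(NH3) = 7.860 / 24.0 = 0.3275 mol
n(O2) = 24.70 / 32.00 = 0.7719 mol
n/ν → NH3: 0.08188, O2: 0.1544; NH3 is limiting.
n(NO) = (4/4) × 0.3275 = 0.3275 mol
mass = 0.3275 × 30.01 = 9.828 g

9.83 g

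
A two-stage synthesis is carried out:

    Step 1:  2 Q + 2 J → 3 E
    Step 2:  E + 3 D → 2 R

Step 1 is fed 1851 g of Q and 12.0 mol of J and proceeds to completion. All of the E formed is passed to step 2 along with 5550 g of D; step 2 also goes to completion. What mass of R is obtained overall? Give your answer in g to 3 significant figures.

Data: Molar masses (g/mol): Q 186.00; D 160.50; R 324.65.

7480 g

Step 1:
n(Q) = 1851 / 186.00 = 9.952 mol
n(J) = 12.00 mol
n/ν for Q = 9.952/2 = 4.976
n/ν for J = 12.00/2 = 6.000
Smallest n/ν is Q → limiting reagent.
n(E) produced = (3/2) × 9.952 = 14.93 mol
Step 2:
n(E) available = 14.93 mol
n(D) = 5550 / 160.50 = 34.58 mol
n/ν for E = 14.93/1 = 14.93
n/ν for D = 34.58/3 = 11.53
Smallest n/ν is D → limiting reagent.
n(R) = (2/3) × 34.58 = 23.05 mol
mass = 23.05 × 324.65 = 7483 g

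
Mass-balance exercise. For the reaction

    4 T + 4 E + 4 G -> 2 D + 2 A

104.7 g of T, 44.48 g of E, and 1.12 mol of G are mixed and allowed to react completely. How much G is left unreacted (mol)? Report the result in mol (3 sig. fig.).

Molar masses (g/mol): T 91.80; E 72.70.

0.508 mol

n(T) = 104.7 / 91.80 = 1.141 mol
n(E) = 44.48 / 72.70 = 0.6118 mol
n(G) = 1.120 mol
n/ν → T: 0.2853, E: 0.1530, G: 0.2800; E is limiting.
G consumed = (4/4) × 0.6118 = 0.6118 mol
G remaining = 1.120 − 0.6118 = 0.5082 mol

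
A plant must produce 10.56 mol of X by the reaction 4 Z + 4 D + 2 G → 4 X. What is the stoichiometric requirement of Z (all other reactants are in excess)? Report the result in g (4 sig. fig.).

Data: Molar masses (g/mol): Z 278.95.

n(X) = 10.56 mol
n(Z) = (4/4) × 10.56 = 10.56 mol
mass = 10.56 × 278.95 = 2946 g

2946 g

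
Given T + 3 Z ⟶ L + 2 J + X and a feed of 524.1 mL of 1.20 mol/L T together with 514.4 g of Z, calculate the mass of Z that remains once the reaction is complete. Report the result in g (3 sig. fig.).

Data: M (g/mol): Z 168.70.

n(T) = 1.20 × 524.1/1000 = 0.6289 mol
n(Z) = 514.4 / 168.70 = 3.049 mol
n/ν for T = 0.6289/1 = 0.6289
n/ν for Z = 3.049/3 = 1.016
Smallest n/ν is T → limiting reagent.
Z consumed = (3/1) × 0.6289 = 1.887 mol
Z remaining = 3.049 − 1.887 = 1.162 mol
mass = 1.162 × 168.70 = 196.0 g

196 g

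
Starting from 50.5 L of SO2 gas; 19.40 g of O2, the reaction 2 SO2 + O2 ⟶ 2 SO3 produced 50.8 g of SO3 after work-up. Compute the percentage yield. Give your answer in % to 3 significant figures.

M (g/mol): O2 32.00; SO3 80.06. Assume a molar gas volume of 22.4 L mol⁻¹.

n(SO2) = 50.50 / 22.4 = 2.254 mol
n(O2) = 19.40 / 32.00 = 0.6063 mol
n/ν for SO2 = 2.254/2 = 1.127
n/ν for O2 = 0.6063/1 = 0.6063
Smallest n/ν is O2 → limiting reagent.
theoretical n(SO3) = (2/1) × 0.6063 = 1.213 mol → 97.11 g
% yield = 50.8 / 97.11 × 100 = 52.31 %

52.3 %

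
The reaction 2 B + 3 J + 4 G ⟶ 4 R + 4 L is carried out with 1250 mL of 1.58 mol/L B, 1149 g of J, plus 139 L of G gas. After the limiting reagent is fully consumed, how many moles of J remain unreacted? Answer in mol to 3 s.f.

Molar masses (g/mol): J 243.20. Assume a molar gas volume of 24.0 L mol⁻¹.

n(B) = 1.58 × 1250/1000 = 1.975 mol
n(J) = 1149 / 243.20 = 4.725 mol
n(G) = 139.0 / 24.0 = 5.792 mol
n/ν for B = 1.975/2 = 0.9875
n/ν for J = 4.725/3 = 1.575
n/ν for G = 5.792/4 = 1.448
Smallest n/ν is B → limiting reagent.
J consumed = (3/2) × 1.975 = 2.963 mol
J remaining = 4.725 − 2.963 = 1.762 mol

1.76 mol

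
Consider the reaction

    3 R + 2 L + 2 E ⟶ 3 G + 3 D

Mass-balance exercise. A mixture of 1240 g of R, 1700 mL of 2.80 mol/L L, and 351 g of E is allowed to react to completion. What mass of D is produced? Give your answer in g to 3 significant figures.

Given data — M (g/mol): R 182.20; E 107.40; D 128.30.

n(R) = 1240 / 182.20 = 6.806 mol
n(L) = 2.80 × 1700/1000 = 4.760 mol
n(E) = 351.0 / 107.40 = 3.268 mol
n/ν → R: 2.269, L: 2.380, E: 1.634; E is limiting.
n(D) = (3/2) × 3.268 = 4.902 mol
mass = 4.902 × 128.30 = 628.9 g

629 g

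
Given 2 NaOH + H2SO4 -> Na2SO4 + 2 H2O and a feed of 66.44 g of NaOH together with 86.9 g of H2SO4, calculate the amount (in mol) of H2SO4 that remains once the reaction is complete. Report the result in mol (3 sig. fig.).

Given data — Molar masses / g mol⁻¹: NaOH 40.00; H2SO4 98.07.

n(NaOH) = 66.44 / 40.00 = 1.661 mol
n(H2SO4) = 86.90 / 98.07 = 0.8861 mol
n/ν for NaOH = 1.661/2 = 0.8305
n/ν for H2SO4 = 0.8861/1 = 0.8861
Smallest n/ν is NaOH → limiting reagent.
H2SO4 consumed = (1/2) × 1.661 = 0.8305 mol
H2SO4 remaining = 0.8861 − 0.8305 = 0.05560 mol

0.0556 mol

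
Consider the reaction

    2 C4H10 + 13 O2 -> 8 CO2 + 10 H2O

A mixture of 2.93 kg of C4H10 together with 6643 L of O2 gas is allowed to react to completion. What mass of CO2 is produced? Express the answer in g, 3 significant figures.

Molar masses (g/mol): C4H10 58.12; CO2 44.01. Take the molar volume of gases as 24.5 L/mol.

n(C4H10) = 2.930×1000 / 58.12 = 50.41 mol
n(O2) = 6643 / 24.5 = 271.1 mol
n/ν → C4H10: 25.21, O2: 20.85; O2 is limiting.
n(CO2) = (8/13) × 271.1 = 166.8 mol
mass = 166.8 × 44.01 = 7341 g

7340 g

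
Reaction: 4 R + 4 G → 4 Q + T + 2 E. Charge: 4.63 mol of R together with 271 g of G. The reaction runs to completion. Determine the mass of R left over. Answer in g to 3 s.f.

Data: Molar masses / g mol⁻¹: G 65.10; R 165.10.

77.1 g

n(R) = 4.630 mol
n(G) = 271.0 / 65.10 = 4.163 mol
n/ν for R = 4.630/4 = 1.158
n/ν for G = 4.163/4 = 1.041
Smallest n/ν is G → limiting reagent.
R consumed = (4/4) × 4.163 = 4.163 mol
R remaining = 4.630 − 4.163 = 0.4670 mol
mass = 0.4670 × 165.10 = 77.10 g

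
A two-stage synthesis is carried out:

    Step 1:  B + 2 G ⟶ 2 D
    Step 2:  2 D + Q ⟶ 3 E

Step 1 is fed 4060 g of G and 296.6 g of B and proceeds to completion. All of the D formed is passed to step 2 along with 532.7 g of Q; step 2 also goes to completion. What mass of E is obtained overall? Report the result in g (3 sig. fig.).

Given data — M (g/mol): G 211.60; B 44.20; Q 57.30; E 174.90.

3520 g

Step 1:
n(G) = 4060 / 211.60 = 19.19 mol
n(B) = 296.6 / 44.20 = 6.710 mol
n/ν → G: 9.595, B: 6.710; B is limiting.
n(D) produced = (2/1) × 6.710 = 13.42 mol
Step 2:
n(D) available = 13.42 mol
n(Q) = 532.7 / 57.30 = 9.297 mol
n/ν → D: 6.710, Q: 9.297; D is limiting.
n(E) = (3/2) × 13.42 = 20.13 mol
mass = 20.13 × 174.90 = 3521 g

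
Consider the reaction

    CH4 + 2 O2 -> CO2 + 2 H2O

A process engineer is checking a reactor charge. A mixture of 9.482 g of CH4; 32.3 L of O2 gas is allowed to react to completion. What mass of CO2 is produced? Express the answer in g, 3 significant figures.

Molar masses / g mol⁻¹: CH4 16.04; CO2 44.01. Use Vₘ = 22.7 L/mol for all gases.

n(CH4) = 9.482 / 16.04 = 0.5911 mol
n(O2) = 32.30 / 22.7 = 1.423 mol
n/ν for CH4 = 0.5911/1 = 0.5911
n/ν for O2 = 1.423/2 = 0.7115
Smallest n/ν is CH4 → limiting reagent.
n(CO2) = (1/1) × 0.5911 = 0.5911 mol
mass = 0.5911 × 44.01 = 26.01 g

26.0 g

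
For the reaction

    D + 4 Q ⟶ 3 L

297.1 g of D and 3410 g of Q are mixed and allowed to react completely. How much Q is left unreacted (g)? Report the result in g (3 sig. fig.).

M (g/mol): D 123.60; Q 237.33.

1130 g

n(D) = 297.1 / 123.60 = 2.404 mol
n(Q) = 3410 / 237.33 = 14.37 mol
n/ν → D: 2.404, Q: 3.593; D is limiting.
Q consumed = (4/1) × 2.404 = 9.616 mol
Q remaining = 14.37 − 9.616 = 4.754 mol
mass = 4.754 × 237.33 = 1128 g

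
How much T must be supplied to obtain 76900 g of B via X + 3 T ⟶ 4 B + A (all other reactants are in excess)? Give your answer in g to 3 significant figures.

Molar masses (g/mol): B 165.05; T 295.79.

103000 g

n(B) = 76900 / 165.05 = 465.9 mol
n(T) = (3/4) × 465.9 = 349.4 mol
mass = 349.4 × 295.79 = 103300 g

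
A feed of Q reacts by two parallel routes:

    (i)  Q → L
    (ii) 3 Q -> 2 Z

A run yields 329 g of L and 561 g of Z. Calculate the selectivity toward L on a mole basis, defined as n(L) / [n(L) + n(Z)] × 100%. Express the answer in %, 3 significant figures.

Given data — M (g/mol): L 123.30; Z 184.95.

46.8 %

n(L) = 329 / 123.30 = 2.668 mol
n(Z) = 561 / 184.95 = 3.033 mol
selectivity = 2.668/(2.668+3.033) × 100 = 46.80 %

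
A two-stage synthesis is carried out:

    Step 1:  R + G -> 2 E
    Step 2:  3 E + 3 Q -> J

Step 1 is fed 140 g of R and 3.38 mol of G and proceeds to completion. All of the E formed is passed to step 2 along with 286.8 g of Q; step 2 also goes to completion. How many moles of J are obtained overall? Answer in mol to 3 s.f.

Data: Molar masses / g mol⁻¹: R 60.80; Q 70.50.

1.36 mol

Step 1:
n(R) = 140.0 / 60.80 = 2.303 mol
n(G) = 3.380 mol
n/ν for R = 2.303/1 = 2.303
n/ν for G = 3.380/1 = 3.380
Smallest n/ν is R → limiting reagent.
n(E) produced = (2/1) × 2.303 = 4.606 mol
Step 2:
n(E) available = 4.606 mol
n(Q) = 286.8 / 70.50 = 4.068 mol
n/ν for E = 4.606/3 = 1.535
n/ν for Q = 4.068/3 = 1.356
Smallest n/ν is Q → limiting reagent.
n(J) = (1/3) × 4.068 = 1.356 mol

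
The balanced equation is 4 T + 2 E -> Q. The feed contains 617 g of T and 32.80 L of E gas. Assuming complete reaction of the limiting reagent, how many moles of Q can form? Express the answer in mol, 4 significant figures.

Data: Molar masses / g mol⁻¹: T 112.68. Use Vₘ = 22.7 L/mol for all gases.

0.7225 mol

n(T) = 617.0 / 112.68 = 5.476 mol
n(E) = 32.80 / 22.7 = 1.445 mol
n/ν for T = 5.476/4 = 1.369
n/ν for E = 1.445/2 = 0.7225
Smallest n/ν is E → limiting reagent.
n(Q) = (1/2) × 1.445 = 0.7225 mol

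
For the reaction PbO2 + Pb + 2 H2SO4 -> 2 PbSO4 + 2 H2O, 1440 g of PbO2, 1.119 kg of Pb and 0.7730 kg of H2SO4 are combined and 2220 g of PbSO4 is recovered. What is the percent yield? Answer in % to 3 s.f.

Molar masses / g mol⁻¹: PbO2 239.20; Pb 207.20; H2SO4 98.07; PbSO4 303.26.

92.9 %

n(PbO2) = 1440 / 239.20 = 6.020 mol
n(Pb) = 1.119×1000 / 207.20 = 5.401 mol
n(H2SO4) = 0.7730×1000 / 98.07 = 7.882 mol
n/ν for PbO2 = 6.020/1 = 6.020
n/ν for Pb = 5.401/1 = 5.401
n/ν for H2SO4 = 7.882/2 = 3.941
Smallest n/ν is H2SO4 → limiting reagent.
theoretical n(PbSO4) = (2/2) × 7.882 = 7.882 mol → 2390 g
% yield = 2220 / 2390 × 100 = 92.89 %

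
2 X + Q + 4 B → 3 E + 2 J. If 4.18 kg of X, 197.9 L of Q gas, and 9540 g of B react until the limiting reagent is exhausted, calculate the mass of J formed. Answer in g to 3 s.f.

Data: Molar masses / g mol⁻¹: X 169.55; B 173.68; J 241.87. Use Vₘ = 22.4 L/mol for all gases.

n(X) = 4.180×1000 / 169.55 = 24.65 mol
n(Q) = 197.9 / 22.4 = 8.835 mol
n(B) = 9540 / 173.68 = 54.93 mol
n/ν for X = 24.65/2 = 12.33
n/ν for Q = 8.835/1 = 8.835
n/ν for B = 54.93/4 = 13.73
Smallest n/ν is Q → limiting reagent.
n(J) = (2/1) × 8.835 = 17.67 mol
mass = 17.67 × 241.87 = 4274 g

4270 g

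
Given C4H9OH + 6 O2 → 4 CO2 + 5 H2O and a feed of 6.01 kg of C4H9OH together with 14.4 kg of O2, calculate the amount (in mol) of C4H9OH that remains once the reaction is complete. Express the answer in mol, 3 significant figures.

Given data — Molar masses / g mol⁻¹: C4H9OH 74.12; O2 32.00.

n(C4H9OH) = 6.010×1000 / 74.12 = 81.08 mol
n(O2) = 14.40×1000 / 32.00 = 450.0 mol
n/ν → C4H9OH: 81.08, O2: 75.00; O2 is limiting.
C4H9OH consumed = (1/6) × 450.0 = 75.00 mol
C4H9OH remaining = 81.08 − 75.00 = 6.080 mol

6.08 mol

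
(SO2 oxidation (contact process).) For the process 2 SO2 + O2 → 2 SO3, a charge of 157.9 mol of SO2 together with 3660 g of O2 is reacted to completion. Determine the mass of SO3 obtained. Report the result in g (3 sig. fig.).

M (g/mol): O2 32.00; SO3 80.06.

n(SO2) = 157.9 mol
n(O2) = 3660 / 32.00 = 114.4 mol
n/ν for SO2 = 157.9/2 = 78.95
n/ν for O2 = 114.4/1 = 114.4
Smallest n/ν is SO2 → limiting reagent.
n(SO3) = (2/2) × 157.9 = 157.9 mol
mass = 157.9 × 80.06 = 12640 g

12600 g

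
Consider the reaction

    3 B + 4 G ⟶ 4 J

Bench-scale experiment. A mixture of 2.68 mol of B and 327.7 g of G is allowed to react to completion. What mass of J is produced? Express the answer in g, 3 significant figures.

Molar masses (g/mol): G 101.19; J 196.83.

n(B) = 2.680 mol
n(G) = 327.7 / 101.19 = 3.238 mol
n/ν for B = 2.680/3 = 0.8933
n/ν for G = 3.238/4 = 0.8095
Smallest n/ν is G → limiting reagent.
n(J) = (4/4) × 3.238 = 3.238 mol
mass = 3.238 × 196.83 = 637.3 g

637 g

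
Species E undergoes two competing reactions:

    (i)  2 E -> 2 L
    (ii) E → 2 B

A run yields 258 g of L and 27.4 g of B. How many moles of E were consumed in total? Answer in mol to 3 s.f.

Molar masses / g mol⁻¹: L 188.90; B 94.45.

n(L) = 258 / 188.90 = 1.366 mol
n(B) = 27.4 / 94.45 = 0.2901 mol
n(E) via (i) = (2/2)×1.366 = 1.366 mol
n(E) via (ii) = (1/2)×0.2901 = 0.1451 mol
total n(E) = 1.366 + 0.1451 = 1.511 mol

1.51 mol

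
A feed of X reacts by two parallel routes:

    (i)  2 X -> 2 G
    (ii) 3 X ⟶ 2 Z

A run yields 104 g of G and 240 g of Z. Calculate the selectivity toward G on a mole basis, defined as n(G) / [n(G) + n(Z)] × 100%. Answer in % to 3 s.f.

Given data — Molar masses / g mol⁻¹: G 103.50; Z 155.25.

39.4 %

n(G) = 104 / 103.50 = 1.005 mol
n(Z) = 240 / 155.25 = 1.546 mol
selectivity = 1.005/(1.005+1.546) × 100 = 39.40 %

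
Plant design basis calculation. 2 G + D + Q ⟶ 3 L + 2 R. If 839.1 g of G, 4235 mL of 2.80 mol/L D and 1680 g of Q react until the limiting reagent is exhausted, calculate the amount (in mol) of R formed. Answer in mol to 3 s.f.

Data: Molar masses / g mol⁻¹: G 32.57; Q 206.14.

16.3 mol

n(G) = 839.1 / 32.57 = 25.76 mol
n(D) = 2.80 × 4235/1000 = 11.86 mol
n(Q) = 1680 / 206.14 = 8.150 mol
n/ν → G: 12.88, D: 11.86, Q: 8.150; Q is limiting.
n(R) = (2/1) × 8.150 = 16.30 mol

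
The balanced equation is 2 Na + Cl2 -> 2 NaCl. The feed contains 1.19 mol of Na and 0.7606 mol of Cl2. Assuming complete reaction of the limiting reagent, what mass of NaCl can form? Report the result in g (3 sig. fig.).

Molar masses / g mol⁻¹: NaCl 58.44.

69.5 g

n(Na) = 1.190 mol
n(Cl2) = 0.7606 mol
n/ν → Na: 0.5950, Cl2: 0.7606; Na is limiting.
n(NaCl) = (2/2) × 1.190 = 1.190 mol
mass = 1.190 × 58.44 = 69.54 g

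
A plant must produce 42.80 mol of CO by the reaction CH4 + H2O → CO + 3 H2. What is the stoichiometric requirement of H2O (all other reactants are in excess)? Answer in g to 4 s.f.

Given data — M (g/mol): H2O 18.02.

771.3 g

n(CO) = 42.80 mol
n(H2O) = (1/1) × 42.80 = 42.80 mol
mass = 42.80 × 18.02 = 771.3 g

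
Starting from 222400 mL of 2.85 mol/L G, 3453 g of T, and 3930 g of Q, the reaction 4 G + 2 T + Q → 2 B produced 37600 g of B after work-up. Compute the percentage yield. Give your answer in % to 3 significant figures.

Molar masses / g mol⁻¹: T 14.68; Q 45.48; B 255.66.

85.1 %

n(G) = 2.85 × 222400/1000 = 633.8 mol
n(T) = 3453 / 14.68 = 235.2 mol
n(Q) = 3930 / 45.48 = 86.41 mol
n/ν for G = 633.8/4 = 158.5
n/ν for T = 235.2/2 = 117.6
n/ν for Q = 86.41/1 = 86.41
Smallest n/ν is Q → limiting reagent.
theoretical n(B) = (2/1) × 86.41 = 172.8 mol → 44180 g
% yield = 37600 / 44180 × 100 = 85.11 %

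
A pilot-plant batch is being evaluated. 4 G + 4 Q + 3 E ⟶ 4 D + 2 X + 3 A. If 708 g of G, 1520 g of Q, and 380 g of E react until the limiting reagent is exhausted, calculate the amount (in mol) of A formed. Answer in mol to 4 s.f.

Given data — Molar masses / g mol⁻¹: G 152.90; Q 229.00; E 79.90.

3.473 mol

n(G) = 708.0 / 152.90 = 4.630 mol
n(Q) = 1520 / 229.00 = 6.638 mol
n(E) = 380.0 / 79.90 = 4.756 mol
n/ν → G: 1.158, Q: 1.660, E: 1.585; G is limiting.
n(A) = (3/4) × 4.630 = 3.473 mol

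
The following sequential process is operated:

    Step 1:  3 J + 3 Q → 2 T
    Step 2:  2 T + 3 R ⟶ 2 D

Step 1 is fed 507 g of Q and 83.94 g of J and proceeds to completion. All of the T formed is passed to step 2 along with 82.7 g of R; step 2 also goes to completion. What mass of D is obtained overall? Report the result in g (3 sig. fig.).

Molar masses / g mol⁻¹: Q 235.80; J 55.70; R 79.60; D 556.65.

386 g

Step 1:
n(Q) = 507.0 / 235.80 = 2.150 mol
n(J) = 83.94 / 55.70 = 1.507 mol
n/ν for Q = 2.150/3 = 0.7167
n/ν for J = 1.507/3 = 0.5023
Smallest n/ν is J → limiting reagent.
n(T) produced = (2/3) × 1.507 = 1.005 mol
Step 2:
n(T) available = 1.005 mol
n(R) = 82.70 / 79.60 = 1.039 mol
n/ν for T = 1.005/2 = 0.5025
n/ν for R = 1.039/3 = 0.3463
Smallest n/ν is R → limiting reagent.
n(D) = (2/3) × 1.039 = 0.6927 mol
mass = 0.6927 × 556.65 = 385.6 g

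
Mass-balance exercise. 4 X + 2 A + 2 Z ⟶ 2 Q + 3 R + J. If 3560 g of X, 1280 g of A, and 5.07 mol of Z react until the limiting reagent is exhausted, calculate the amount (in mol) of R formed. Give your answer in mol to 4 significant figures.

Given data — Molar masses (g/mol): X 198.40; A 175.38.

n(X) = 3560 / 198.40 = 17.94 mol
n(A) = 1280 / 175.38 = 7.298 mol
n(Z) = 5.070 mol
n/ν for X = 17.94/4 = 4.485
n/ν for A = 7.298/2 = 3.649
n/ν for Z = 5.070/2 = 2.535
Smallest n/ν is Z → limiting reagent.
n(R) = (3/2) × 5.070 = 7.605 mol

7.605 mol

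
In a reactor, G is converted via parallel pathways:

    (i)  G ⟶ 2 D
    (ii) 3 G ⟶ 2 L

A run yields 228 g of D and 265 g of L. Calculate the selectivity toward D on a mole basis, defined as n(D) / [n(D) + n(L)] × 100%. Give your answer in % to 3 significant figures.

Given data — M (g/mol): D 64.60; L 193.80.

n(D) = 228 / 64.60 = 3.529 mol
n(L) = 265 / 193.80 = 1.367 mol
selectivity = 3.529/(3.529+1.367) × 100 = 72.08 %

72.1 %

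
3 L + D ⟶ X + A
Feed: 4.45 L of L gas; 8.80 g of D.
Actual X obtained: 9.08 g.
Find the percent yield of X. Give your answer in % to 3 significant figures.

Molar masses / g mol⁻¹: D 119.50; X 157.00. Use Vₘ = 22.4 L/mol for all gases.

n(L) = 4.450 / 22.4 = 0.1987 mol
n(D) = 8.800 / 119.50 = 0.07364 mol
n/ν → L: 0.06623, D: 0.07364; L is limiting.
theoretical n(X) = (1/3) × 0.1987 = 0.06623 mol → 10.40 g
% yield = 9.08 / 10.40 × 100 = 87.31 %

87.3 %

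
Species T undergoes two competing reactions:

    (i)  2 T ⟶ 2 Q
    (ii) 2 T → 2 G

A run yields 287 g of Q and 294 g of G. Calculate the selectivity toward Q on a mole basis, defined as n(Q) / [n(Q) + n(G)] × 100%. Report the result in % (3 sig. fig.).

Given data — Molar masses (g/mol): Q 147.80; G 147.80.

49.4 %

n(Q) = 287 / 147.80 = 1.942 mol
n(G) = 294 / 147.80 = 1.989 mol
selectivity = 1.942/(1.942+1.989) × 100 = 49.40 %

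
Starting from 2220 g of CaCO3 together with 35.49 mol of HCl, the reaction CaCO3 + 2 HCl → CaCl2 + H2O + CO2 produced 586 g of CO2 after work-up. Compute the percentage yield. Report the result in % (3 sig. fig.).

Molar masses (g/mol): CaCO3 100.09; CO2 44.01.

75.0 %

n(CaCO3) = 2220 / 100.09 = 22.18 mol
n(HCl) = 35.49 mol
n/ν → CaCO3: 22.18, HCl: 17.75; HCl is limiting.
theoretical n(CO2) = (1/2) × 35.49 = 17.75 mol → 781.2 g
% yield = 586 / 781.2 × 100 = 75.01 %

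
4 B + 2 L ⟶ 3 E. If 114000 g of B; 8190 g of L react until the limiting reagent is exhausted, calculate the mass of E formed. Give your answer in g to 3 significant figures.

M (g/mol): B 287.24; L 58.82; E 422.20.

n(B) = 114000 / 287.24 = 396.9 mol
n(L) = 8190 / 58.82 = 139.2 mol
n/ν for B = 396.9/4 = 99.23
n/ν for L = 139.2/2 = 69.60
Smallest n/ν is L → limiting reagent.
n(E) = (3/2) × 139.2 = 208.8 mol
mass = 208.8 × 422.20 = 88160 g

88200 g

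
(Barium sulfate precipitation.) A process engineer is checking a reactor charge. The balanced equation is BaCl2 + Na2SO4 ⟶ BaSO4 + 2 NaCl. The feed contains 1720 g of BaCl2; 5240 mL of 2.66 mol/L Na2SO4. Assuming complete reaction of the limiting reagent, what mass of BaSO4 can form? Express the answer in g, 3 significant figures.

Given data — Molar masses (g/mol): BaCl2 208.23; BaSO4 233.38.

n(BaCl2) = 1720 / 208.23 = 8.260 mol
n(Na2SO4) = 2.66 × 5240/1000 = 13.94 mol
n/ν for BaCl2 = 8.260/1 = 8.260
n/ν for Na2SO4 = 13.94/1 = 13.94
Smallest n/ν is BaCl2 → limiting reagent.
n(BaSO4) = (1/1) × 8.260 = 8.260 mol
mass = 8.260 × 233.38 = 1928 g

1930 g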